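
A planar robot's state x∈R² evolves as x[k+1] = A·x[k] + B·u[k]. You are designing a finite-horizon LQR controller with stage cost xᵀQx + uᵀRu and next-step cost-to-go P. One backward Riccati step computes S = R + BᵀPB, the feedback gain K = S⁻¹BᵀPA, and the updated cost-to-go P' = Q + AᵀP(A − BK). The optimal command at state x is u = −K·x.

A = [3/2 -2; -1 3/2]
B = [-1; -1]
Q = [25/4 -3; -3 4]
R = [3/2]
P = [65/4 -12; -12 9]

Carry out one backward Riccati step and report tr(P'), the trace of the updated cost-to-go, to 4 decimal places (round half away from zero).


155.6477

BᵀP = [-4.2500 3.0000]
S = R + BᵀPB = [3/2] + [1.2500] = [2.7500]
BᵀPA = [-9.3750 13.0000]
K = S⁻¹·BᵀPA = [-3.4091 4.7273]
A−BK = [-1.9091 2.7273; -4.4091 6.2273]
AᵀP(A−BK) = [49.6023 -68.9318; -68.9318 95.7955]
P' = Q + AᵀP(A−BK) = [55.8523 -71.9318; -71.9318 99.7955]
tr(P') = 155.6477


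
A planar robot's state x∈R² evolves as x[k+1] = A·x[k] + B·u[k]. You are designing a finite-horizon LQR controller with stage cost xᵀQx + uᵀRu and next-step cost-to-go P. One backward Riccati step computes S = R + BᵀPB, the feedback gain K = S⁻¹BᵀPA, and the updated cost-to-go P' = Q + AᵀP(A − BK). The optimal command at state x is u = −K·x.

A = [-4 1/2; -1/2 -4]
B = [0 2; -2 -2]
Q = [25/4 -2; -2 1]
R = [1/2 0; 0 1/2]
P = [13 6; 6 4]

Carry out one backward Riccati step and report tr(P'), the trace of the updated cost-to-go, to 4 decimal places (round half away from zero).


BᵀP = [-12.0000 -8.0000; 14.0000 4.0000]
S = R + BᵀPB = [1/2 0; 0 1/2] + [16.0000 -8.0000; -8.0000 20.0000] = [16.5000 -8.0000; -8.0000 20.5000]
BᵀPA = [52.0000 26.0000; -58.0000 -9.0000]
K = S⁻¹·BᵀPA = [2.1951 1.6809; -1.9727 0.2170]
A−BK = [-0.0547 0.0661; -0.0552 -0.2042]
AᵀP(A−BK) = [4.4421 1.6741; 1.6741 1.4979]
P' = Q + AᵀP(A−BK) = [10.6921 -0.3259; -0.3259 2.4979]
tr(P') = 13.1901

13.1901


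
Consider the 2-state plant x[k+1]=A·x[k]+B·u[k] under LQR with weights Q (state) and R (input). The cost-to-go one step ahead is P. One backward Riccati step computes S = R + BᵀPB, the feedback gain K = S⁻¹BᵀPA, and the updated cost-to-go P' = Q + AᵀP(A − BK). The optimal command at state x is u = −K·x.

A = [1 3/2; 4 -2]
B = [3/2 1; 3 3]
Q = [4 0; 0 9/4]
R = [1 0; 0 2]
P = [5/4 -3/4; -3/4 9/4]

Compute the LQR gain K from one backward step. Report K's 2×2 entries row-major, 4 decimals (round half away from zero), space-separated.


BᵀP = [-0.3750 5.6250; -1.0000 6.0000]
S = R + BᵀPB = [1 0; 0 2] + [16.3125 16.5000; 16.5000 17.0000] = [17.3125 16.5000; 16.5000 19.0000]
BᵀPA = [22.1250 -11.8125; 23.0000 -13.5000]
K = S⁻¹·BᵀPA = [0.7211 -0.0298; 0.5843 -0.6847]
A−BK = [-0.6659 2.2293; 0.0838 0.1433]
AᵀP(A−BK) = [1.8567 -2.7189; -2.7189 6.7178]
P' = Q + AᵀP(A−BK) = [5.8567 -2.7189; -2.7189 8.9678]
tr(P') = 14.8244

0.7211 -0.0298 0.5843 -0.6847


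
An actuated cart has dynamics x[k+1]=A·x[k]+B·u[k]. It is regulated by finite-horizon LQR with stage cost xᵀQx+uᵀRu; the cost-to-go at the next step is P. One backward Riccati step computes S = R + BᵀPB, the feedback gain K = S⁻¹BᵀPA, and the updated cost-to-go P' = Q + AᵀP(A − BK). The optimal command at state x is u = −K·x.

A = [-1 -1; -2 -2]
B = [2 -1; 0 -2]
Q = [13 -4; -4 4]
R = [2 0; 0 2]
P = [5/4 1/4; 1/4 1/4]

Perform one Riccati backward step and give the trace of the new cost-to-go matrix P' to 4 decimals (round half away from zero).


18.7143

BᵀP = [2.5000 0.5000; -1.7500 -0.7500]
S = R + BᵀPB = [2 0; 0 2] + [5.0000 -3.5000; -3.5000 3.2500] = [7.0000 -3.5000; -3.5000 5.2500]
BᵀPA = [-3.5000 -3.5000; 3.2500 3.2500]
K = S⁻¹·BᵀPA = [-0.2857 -0.2857; 0.4286 0.4286]
A−BK = [0.0000 0.0000; -1.1429 -1.1429]
AᵀP(A−BK) = [0.8571 0.8571; 0.8571 0.8571]
P' = Q + AᵀP(A−BK) = [13.8571 -3.1429; -3.1429 4.8571]
tr(P') = 18.7143


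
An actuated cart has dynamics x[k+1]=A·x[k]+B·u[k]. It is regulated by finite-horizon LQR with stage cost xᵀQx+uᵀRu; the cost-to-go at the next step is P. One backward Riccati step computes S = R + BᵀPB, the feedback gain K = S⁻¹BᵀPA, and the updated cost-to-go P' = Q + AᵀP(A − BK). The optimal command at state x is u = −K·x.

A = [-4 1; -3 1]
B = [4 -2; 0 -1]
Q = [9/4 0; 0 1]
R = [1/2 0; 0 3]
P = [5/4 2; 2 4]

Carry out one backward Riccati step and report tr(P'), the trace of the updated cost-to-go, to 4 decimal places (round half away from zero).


BᵀP = [5.0000 8.0000; -4.5000 -8.0000]
S = R + BᵀPB = [1/2 0; 0 3] + [20.0000 -18.0000; -18.0000 17.0000] = [20.5000 -18.0000; -18.0000 20.0000]
BᵀPA = [-44.0000 13.0000; 42.0000 -12.5000]
K = S⁻¹·BᵀPA = [-1.4419 0.4070; 0.8023 -0.2587]
A−BK = [3.3721 -1.1453; -2.1977 0.7413]
AᵀP(A−BK) = [6.8605 -2.2267; -2.2267 0.7253]
P' = Q + AᵀP(A−BK) = [9.1105 -2.2267; -2.2267 1.7253]
tr(P') = 10.8358

10.8358


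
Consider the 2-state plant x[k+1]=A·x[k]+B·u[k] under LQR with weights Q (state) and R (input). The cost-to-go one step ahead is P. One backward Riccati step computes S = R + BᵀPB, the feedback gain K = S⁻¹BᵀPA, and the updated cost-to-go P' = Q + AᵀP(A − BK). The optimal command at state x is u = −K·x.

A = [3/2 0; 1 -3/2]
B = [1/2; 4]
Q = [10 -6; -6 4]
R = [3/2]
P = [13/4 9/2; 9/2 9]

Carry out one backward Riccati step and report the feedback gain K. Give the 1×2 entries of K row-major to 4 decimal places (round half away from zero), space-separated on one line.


BᵀP = [19.6250 38.2500]
S = R + BᵀPB = [3/2] + [162.8125] = [164.3125]
BᵀPA = [67.6875 -57.3750]
K = S⁻¹·BᵀPA = [0.4119 -0.3492]
A−BK = [1.2940 0.1746; -0.6478 -0.1033]
AᵀP(A−BK) = [1.9291 0.0103; 0.0103 0.2157]
P' = Q + AᵀP(A−BK) = [11.9291 -5.9897; -5.9897 4.2157]
tr(P') = 16.1447

0.4119 -0.3492


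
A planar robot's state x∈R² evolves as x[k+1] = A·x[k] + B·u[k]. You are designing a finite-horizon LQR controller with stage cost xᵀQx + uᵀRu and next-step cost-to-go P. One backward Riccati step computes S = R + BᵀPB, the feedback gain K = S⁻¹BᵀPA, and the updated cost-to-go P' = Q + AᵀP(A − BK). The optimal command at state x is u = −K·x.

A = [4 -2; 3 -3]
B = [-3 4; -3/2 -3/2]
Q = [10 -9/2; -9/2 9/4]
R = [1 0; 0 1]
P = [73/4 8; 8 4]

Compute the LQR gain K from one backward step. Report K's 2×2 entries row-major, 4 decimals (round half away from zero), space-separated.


-1.4257 1.1368 0.0267 0.2542

BᵀP = [-66.7500 -30.0000; 61.0000 26.0000]
S = R + BᵀPB = [1 0; 0 1] + [245.2500 -222.0000; -222.0000 205.0000] = [246.2500 -222.0000; -222.0000 206.0000]
BᵀPA = [-357.0000 223.5000; 322.0000 -200.0000]
K = S⁻¹·BᵀPA = [-1.4257 1.1368; 0.0267 0.2542]
A−BK = [-0.3838 0.3935; 0.9015 -0.9134]
AᵀP(A−BK) = [2.4364 -2.0215; -2.0215 1.7693]
P' = Q + AᵀP(A−BK) = [12.4364 -6.5215; -6.5215 4.0193]
tr(P') = 16.4557


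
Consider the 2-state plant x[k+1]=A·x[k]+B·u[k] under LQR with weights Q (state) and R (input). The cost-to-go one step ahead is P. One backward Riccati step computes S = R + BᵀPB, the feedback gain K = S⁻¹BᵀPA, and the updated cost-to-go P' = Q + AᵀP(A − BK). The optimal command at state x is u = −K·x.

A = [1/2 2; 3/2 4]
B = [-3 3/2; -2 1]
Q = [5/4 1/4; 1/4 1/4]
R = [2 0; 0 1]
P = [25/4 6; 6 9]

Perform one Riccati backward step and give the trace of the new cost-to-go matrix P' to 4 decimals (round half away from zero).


13.2070

BᵀP = [-30.7500 -36.0000; 15.3750 18.0000]
S = R + BᵀPB = [2 0; 0 1] + [164.2500 -82.1250; -82.1250 41.0625] = [166.2500 -82.1250; -82.1250 42.0625]
BᵀPA = [-69.3750 -205.5000; 34.6875 102.7500]
K = S⁻¹·BᵀPA = [-0.2793 -0.8274; 0.2793 0.8274]
A−BK = [-0.7569 -1.7232; 0.6621 1.5179]
AᵀP(A−BK) = [1.7462 4.1510; 4.1510 9.9607]
P' = Q + AᵀP(A−BK) = [2.9962 4.4010; 4.4010 10.2107]
tr(P') = 13.2070


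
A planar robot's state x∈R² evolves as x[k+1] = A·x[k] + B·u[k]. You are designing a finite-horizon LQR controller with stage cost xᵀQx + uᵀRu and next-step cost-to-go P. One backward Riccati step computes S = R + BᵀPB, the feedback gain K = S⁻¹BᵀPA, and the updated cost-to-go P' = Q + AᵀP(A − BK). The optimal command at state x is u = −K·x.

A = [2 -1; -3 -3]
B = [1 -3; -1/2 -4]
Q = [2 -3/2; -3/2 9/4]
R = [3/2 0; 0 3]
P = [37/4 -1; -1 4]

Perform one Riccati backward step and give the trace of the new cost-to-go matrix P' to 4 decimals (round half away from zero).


BᵀP = [9.7500 -3.0000; -23.7500 -13.0000]
S = R + BᵀPB = [3/2 0; 0 3] + [11.2500 -17.2500; -17.2500 123.2500] = [12.7500 -17.2500; -17.2500 126.2500]
BᵀPA = [28.5000 -0.7500; -8.5000 62.7500]
K = S⁻¹·BᵀPA = [2.6305 0.7528; 0.2921 0.5999]
A−BK = [0.2458 0.0469; -0.5164 -0.2241]
AᵀP(A−BK) = [12.5144 4.1446; 4.1446 2.1718]
P' = Q + AᵀP(A−BK) = [14.5144 2.6446; 2.6446 4.4218]
tr(P') = 18.9362

18.9362


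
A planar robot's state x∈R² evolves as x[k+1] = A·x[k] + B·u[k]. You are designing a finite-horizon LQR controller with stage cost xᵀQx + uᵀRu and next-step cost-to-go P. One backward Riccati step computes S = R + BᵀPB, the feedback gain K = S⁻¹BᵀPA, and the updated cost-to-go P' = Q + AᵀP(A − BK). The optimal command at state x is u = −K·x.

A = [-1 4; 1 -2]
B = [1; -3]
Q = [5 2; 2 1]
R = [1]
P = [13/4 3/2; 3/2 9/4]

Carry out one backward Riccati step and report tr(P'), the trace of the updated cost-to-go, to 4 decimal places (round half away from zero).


BᵀP = [-1.2500 -5.2500]
S = R + BᵀPB = [1] + [14.5000] = [15.5000]
BᵀPA = [-4.0000 5.5000]
K = S⁻¹·BᵀPA = [-0.2581 0.3548]
A−BK = [-0.7419 3.6452; 0.2258 -0.9355]
AᵀP(A−BK) = [1.4677 -7.0806; -7.0806 35.0484]
P' = Q + AᵀP(A−BK) = [6.4677 -5.0806; -5.0806 36.0484]
tr(P') = 42.5161

42.5161


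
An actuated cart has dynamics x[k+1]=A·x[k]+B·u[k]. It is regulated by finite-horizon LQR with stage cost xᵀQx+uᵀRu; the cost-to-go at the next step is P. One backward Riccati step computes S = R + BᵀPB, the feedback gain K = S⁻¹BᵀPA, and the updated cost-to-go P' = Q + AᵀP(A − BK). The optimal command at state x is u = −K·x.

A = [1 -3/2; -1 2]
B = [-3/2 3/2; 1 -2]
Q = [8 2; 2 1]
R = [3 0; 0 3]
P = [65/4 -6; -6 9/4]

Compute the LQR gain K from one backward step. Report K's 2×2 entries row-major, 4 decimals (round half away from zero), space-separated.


BᵀP = [-30.3750 11.2500; 36.3750 -13.5000]
S = R + BᵀPB = [3 0; 0 3] + [56.8125 -68.0625; -68.0625 81.5625] = [59.8125 -68.0625; -68.0625 84.5625]
BᵀPA = [-41.6250 68.0625; 49.8750 -81.5625]
K = S⁻¹·BᵀPA = [-0.2945 0.4800; 0.3527 -0.5782]
A−BK = [0.0291 0.0873; 0.0000 0.3636]
AᵀP(A−BK) = [0.6473 -1.0582; -1.0582 1.7345]
P' = Q + AᵀP(A−BK) = [8.6473 0.9418; 0.9418 2.7345]
tr(P') = 11.3818

-0.2945 0.4800 0.3527 -0.5782


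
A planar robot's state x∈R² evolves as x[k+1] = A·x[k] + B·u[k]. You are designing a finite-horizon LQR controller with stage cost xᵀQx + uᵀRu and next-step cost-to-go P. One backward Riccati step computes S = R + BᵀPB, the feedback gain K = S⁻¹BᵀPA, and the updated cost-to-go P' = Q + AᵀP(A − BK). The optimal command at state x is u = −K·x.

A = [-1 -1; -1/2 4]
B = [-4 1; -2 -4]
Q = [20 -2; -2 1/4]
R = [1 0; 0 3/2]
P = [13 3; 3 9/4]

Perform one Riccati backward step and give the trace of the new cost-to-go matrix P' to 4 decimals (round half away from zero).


BᵀP = [-58.0000 -16.5000; 1.0000 -6.0000]
S = R + BᵀPB = [1 0; 0 3/2] + [265.0000 8.0000; 8.0000 25.0000] = [266.0000 8.0000; 8.0000 26.5000]
BᵀPA = [66.2500 -8.0000; 2.0000 -25.0000]
K = S⁻¹·BᵀPA = [0.2491 -0.0017; 0.0003 -0.9429]
A−BK = [-0.0041 -0.0640; -0.0008 0.2251]
AᵀP(A−BK) = [0.0623 -0.0004; -0.0004 1.4143]
P' = Q + AᵀP(A−BK) = [20.0623 -2.0004; -2.0004 1.6643]
tr(P') = 21.7266

21.7266


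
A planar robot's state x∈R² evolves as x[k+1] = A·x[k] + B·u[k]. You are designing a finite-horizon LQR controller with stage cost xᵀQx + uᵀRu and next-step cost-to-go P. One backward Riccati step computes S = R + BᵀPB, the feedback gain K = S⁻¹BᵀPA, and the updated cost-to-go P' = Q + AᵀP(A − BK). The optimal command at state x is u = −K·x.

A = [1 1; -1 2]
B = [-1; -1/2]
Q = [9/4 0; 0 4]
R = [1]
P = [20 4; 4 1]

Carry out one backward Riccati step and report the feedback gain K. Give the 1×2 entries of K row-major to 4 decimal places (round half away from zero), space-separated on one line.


BᵀP = [-22.0000 -4.5000]
S = R + BᵀPB = [1] + [24.2500] = [25.2500]
BᵀPA = [-17.5000 -31.0000]
K = S⁻¹·BᵀPA = [-0.6931 -1.2277]
A−BK = [0.3069 -0.2277; -1.3465 1.3861]
AᵀP(A−BK) = [0.8713 0.5149; 0.5149 1.9406]
P' = Q + AᵀP(A−BK) = [3.1213 0.5149; 0.5149 5.9406]
tr(P') = 9.0619

-0.6931 -1.2277


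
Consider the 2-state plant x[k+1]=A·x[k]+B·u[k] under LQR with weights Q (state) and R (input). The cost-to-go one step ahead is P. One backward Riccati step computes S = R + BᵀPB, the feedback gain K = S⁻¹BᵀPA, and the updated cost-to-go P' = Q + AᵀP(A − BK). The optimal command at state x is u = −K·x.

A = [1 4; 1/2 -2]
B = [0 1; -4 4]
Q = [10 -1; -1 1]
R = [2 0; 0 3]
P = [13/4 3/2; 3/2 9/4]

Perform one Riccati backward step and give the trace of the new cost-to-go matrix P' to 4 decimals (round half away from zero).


37.1829

BᵀP = [-6.0000 -9.0000; 9.2500 10.5000]
S = R + BᵀPB = [2 0; 0 3] + [36.0000 -42.0000; -42.0000 51.2500] = [38.0000 -42.0000; -42.0000 54.2500]
BᵀPA = [-10.5000 -6.0000; 14.5000 16.0000]
K = S⁻¹·BᵀPA = [0.1324 1.1647; 0.3697 1.1966]
A−BK = [0.6303 2.8034; -0.4496 -2.1277]
AᵀP(A−BK) = [1.3409 5.6282; 5.6282 24.8420]
P' = Q + AᵀP(A−BK) = [11.3409 4.6282; 4.6282 25.8420]
tr(P') = 37.1829


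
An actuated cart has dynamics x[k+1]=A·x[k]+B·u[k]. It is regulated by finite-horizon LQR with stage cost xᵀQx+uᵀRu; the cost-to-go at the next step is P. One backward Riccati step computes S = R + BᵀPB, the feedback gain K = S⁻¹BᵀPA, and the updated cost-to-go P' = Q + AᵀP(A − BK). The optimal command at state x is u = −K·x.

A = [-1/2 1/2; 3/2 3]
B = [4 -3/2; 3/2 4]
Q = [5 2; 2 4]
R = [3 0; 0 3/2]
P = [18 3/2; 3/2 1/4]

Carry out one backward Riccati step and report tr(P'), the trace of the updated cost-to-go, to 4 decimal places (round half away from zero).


BᵀP = [74.2500 6.3750; -21.0000 -1.2500]
S = R + BᵀPB = [3 0; 0 3/2] + [306.5625 -85.8750; -85.8750 26.5000] = [309.5625 -85.8750; -85.8750 28.0000]
BᵀPA = [-27.5625 56.2500; 8.6250 -14.2500]
K = S⁻¹·BᵀPA = [-0.0240 0.2716; 0.2343 0.3242]
A−BK = [-0.0524 -0.1003; 0.5987 1.2960]
AᵀP(A−BK) = [0.1290 0.1910; 0.1910 0.5900]
P' = Q + AᵀP(A−BK) = [5.1290 2.1910; 2.1910 4.5900]
tr(P') = 9.7190

9.7190


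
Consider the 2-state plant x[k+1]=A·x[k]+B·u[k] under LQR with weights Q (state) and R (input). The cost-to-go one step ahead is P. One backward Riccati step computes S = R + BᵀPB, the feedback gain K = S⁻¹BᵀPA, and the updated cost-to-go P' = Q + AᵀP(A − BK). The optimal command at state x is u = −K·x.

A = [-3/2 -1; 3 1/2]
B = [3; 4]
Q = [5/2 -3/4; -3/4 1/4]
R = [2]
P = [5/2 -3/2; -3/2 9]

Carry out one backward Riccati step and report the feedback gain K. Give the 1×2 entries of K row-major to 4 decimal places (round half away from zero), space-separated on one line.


0.6962 0.1075

BᵀP = [1.5000 31.5000]
S = R + BᵀPB = [2] + [130.5000] = [132.5000]
BᵀPA = [92.2500 14.2500]
K = S⁻¹·BᵀPA = [0.6962 0.1075]
A−BK = [-3.5887 -1.3226; 0.2151 0.0698]
AᵀP(A−BK) = [35.8981 12.9538; 12.9538 4.7175]
P' = Q + AᵀP(A−BK) = [38.3981 12.2038; 12.2038 4.9675]
tr(P') = 43.3656


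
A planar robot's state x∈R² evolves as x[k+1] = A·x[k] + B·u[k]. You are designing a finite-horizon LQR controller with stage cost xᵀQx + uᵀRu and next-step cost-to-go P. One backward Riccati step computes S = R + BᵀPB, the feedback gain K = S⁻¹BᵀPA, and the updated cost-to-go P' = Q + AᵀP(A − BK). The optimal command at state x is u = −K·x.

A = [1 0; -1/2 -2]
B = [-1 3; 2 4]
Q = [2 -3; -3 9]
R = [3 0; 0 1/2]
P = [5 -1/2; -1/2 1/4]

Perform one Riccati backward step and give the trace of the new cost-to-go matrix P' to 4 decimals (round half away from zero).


11.9779

BᵀP = [-6.0000 1.0000; 13.0000 -0.5000]
S = R + BᵀPB = [3 0; 0 1/2] + [8.0000 -14.0000; -14.0000 37.0000] = [11.0000 -14.0000; -14.0000 37.5000]
BᵀPA = [-6.5000 -2.0000; 13.2500 1.0000]
K = S⁻¹·BᵀPA = [-0.2691 -0.2818; 0.2529 -0.0785]
A−BK = [-0.0277 -0.0462; -0.9734 -1.1224]
AᵀP(A−BK) = [0.4629 0.4590; 0.4590 0.5150]
P' = Q + AᵀP(A−BK) = [2.4629 -2.5410; -2.5410 9.5150]
tr(P') = 11.9779


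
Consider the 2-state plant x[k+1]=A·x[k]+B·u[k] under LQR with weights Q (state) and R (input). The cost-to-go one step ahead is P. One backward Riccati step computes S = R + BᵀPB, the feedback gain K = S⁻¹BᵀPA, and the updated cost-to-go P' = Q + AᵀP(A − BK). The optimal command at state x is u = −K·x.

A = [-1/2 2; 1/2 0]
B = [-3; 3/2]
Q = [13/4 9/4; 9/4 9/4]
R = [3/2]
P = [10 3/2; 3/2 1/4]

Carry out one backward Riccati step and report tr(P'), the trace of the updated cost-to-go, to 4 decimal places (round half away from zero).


BᵀP = [-27.7500 -4.1250]
S = R + BᵀPB = [3/2] + [77.0625] = [78.5625]
BᵀPA = [11.8125 -55.5000]
K = S⁻¹·BᵀPA = [0.1504 -0.7064]
A−BK = [-0.0489 -0.1193; 0.2745 1.0597]
AᵀP(A−BK) = [0.0364 -0.1551; -0.1551 0.7924]
P' = Q + AᵀP(A−BK) = [3.2864 2.0949; 2.0949 3.0424]
tr(P') = 6.3288

6.3288


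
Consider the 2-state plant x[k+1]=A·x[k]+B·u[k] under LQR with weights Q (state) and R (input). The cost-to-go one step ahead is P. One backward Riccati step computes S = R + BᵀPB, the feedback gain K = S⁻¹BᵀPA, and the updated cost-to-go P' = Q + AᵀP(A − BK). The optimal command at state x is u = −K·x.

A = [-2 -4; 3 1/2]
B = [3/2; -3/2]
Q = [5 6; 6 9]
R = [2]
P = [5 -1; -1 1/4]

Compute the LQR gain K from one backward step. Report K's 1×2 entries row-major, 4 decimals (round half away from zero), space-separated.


-1.2901 -2.0171

BᵀP = [9.0000 -1.8750]
S = R + BᵀPB = [2] + [16.3125] = [18.3125]
BᵀPA = [-23.6250 -36.9375]
K = S⁻¹·BᵀPA = [-1.2901 -2.0171]
A−BK = [-0.0648 -0.9744; 1.0648 -2.5256]
AᵀP(A−BK) = [3.7713 5.7218; 5.7218 9.5572]
P' = Q + AᵀP(A−BK) = [8.7713 11.7218; 11.7218 18.5572]
tr(P') = 27.3285


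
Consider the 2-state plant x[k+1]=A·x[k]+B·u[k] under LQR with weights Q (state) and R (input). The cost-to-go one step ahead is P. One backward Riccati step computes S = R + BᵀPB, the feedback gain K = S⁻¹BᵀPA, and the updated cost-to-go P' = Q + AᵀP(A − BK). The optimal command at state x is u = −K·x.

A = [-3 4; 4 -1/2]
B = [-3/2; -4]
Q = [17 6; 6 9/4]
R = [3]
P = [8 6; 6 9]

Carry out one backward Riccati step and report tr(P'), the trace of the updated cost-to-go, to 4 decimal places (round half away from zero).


113.3386

BᵀP = [-36.0000 -45.0000]
S = R + BᵀPB = [3] + [234.0000] = [237.0000]
BᵀPA = [-72.0000 -121.5000]
K = S⁻¹·BᵀPA = [-0.3038 -0.5127]
A−BK = [-3.4557 3.2310; 2.7848 -2.5506]
AᵀP(A−BK) = [50.1266 -45.9114; -45.9114 43.9620]
P' = Q + AᵀP(A−BK) = [67.1266 -39.9114; -39.9114 46.2120]
tr(P') = 113.3386


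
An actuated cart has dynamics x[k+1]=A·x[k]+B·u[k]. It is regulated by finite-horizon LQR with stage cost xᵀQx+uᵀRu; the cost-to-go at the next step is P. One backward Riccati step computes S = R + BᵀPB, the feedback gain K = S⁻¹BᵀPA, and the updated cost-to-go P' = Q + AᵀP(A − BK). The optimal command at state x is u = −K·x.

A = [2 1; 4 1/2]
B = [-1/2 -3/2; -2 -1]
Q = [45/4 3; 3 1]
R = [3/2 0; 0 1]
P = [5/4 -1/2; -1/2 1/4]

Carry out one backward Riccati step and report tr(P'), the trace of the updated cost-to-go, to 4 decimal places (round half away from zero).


13.2762

BᵀP = [0.3750 -0.2500; -1.3750 0.5000]
S = R + BᵀPB = [3/2 0; 0 1] + [0.3125 -0.3125; -0.3125 1.5625] = [1.8125 -0.3125; -0.3125 2.5625]
BᵀPA = [-0.2500 0.2500; -0.7500 -1.1250]
K = S⁻¹·BᵀPA = [-0.1924 0.0636; -0.3162 -0.4313]
A−BK = [1.4296 0.3849; 3.2990 0.1959]
AᵀP(A−BK) = [0.7148 0.1924; 0.1924 0.3114]
P' = Q + AᵀP(A−BK) = [11.9648 3.1924; 3.1924 1.3114]
tr(P') = 13.2762


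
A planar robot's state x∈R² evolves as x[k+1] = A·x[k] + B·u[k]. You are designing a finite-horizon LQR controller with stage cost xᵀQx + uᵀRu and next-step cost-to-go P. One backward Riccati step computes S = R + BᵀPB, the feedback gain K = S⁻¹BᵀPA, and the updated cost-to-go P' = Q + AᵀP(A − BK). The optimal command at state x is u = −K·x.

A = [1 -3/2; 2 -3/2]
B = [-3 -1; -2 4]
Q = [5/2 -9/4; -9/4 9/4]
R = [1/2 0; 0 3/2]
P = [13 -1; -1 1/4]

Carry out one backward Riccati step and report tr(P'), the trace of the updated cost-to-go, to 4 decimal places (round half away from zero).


5.0629

BᵀP = [-37.0000 2.5000; -17.0000 2.0000]
S = R + BᵀPB = [1/2 0; 0 3/2] + [106.0000 47.0000; 47.0000 25.0000] = [106.5000 47.0000; 47.0000 26.5000]
BᵀPA = [-32.0000 51.7500; -13.0000 22.5000]
K = S⁻¹·BᵀPA = [-0.3865 0.5118; 0.1949 -0.0587]
A−BK = [0.0355 -0.0232; 0.4476 -0.2415]
AᵀP(A−BK) = [0.1663 -0.1348; -0.1348 0.1465]
P' = Q + AᵀP(A−BK) = [2.6663 -2.3848; -2.3848 2.3965]
tr(P') = 5.0629


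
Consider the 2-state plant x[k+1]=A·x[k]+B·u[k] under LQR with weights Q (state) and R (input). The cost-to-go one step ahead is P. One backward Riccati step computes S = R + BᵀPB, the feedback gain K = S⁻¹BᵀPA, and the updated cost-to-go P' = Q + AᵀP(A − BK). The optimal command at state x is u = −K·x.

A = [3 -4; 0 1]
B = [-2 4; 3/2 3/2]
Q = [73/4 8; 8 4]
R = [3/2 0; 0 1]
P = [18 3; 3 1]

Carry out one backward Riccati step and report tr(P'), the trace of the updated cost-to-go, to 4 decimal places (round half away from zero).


24.2797

BᵀP = [-31.5000 -4.5000; 76.5000 13.5000]
S = R + BᵀPB = [3/2 0; 0 1] + [56.2500 -132.7500; -132.7500 326.2500] = [57.7500 -132.7500; -132.7500 327.2500]
BᵀPA = [-94.5000 121.5000; 229.5000 -292.5000]
K = S⁻¹·BᵀPA = [-0.3597 0.7299; 0.5554 -0.5977]
A−BK = [0.0591 -0.1493; -0.2936 0.8016]
AᵀP(A−BK) = [0.5475 -0.8463; -0.8463 1.4822]
P' = Q + AᵀP(A−BK) = [18.7975 7.1537; 7.1537 5.4822]
tr(P') = 24.2797


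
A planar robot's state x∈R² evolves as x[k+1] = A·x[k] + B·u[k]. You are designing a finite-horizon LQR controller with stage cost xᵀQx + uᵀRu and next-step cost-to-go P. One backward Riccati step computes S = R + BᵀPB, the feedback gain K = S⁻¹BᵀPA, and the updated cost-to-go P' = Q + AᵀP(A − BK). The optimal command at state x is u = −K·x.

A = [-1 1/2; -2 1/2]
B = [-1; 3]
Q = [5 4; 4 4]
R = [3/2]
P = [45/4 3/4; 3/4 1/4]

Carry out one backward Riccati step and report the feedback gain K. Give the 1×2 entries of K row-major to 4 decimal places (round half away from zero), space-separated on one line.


0.8571 -0.4286

BᵀP = [-9.0000 0.0000]
S = R + BᵀPB = [3/2] + [9.0000] = [10.5000]
BᵀPA = [9.0000 -4.5000]
K = S⁻¹·BᵀPA = [0.8571 -0.4286]
A−BK = [-0.1429 0.0714; -4.5714 1.7857]
AᵀP(A−BK) = [7.5357 -3.1429; -3.1429 1.3214]
P' = Q + AᵀP(A−BK) = [12.5357 0.8571; 0.8571 5.3214]
tr(P') = 17.8571


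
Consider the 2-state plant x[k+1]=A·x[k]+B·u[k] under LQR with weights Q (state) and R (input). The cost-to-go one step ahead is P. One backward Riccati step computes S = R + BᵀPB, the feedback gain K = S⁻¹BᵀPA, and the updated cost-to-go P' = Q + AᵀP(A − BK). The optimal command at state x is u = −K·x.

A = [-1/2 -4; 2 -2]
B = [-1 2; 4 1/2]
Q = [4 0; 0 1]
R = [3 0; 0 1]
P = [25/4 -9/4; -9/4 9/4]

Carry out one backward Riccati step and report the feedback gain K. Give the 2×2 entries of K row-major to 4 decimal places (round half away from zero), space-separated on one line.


BᵀP = [-15.2500 11.2500; 11.3750 -3.3750]
S = R + BᵀPB = [3 0; 0 1] + [60.2500 -24.8750; -24.8750 21.0625] = [63.2500 -24.8750; -24.8750 22.0625]
BᵀPA = [30.1250 38.5000; -12.4375 -38.7500]
K = S⁻¹·BᵀPA = [0.4574 -0.1474; -0.0480 -1.9226]
A−BK = [0.0535 -0.3022; 0.1945 -0.4490]
AᵀP(A−BK) = [0.6861 -0.2211; -0.2211 4.1754]
P' = Q + AᵀP(A−BK) = [4.6861 -0.2211; -0.2211 5.1754]
tr(P') = 9.8615

0.4574 -0.1474 -0.0480 -1.9226


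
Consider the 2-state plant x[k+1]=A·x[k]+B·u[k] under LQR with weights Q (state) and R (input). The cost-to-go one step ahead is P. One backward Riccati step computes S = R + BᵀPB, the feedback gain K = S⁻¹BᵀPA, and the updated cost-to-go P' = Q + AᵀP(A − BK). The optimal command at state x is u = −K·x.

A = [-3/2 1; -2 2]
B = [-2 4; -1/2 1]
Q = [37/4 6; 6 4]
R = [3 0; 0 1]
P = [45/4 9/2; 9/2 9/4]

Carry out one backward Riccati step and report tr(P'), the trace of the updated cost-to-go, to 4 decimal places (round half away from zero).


BᵀP = [-24.7500 -10.1250; 49.5000 20.2500]
S = R + BᵀPB = [3 0; 0 1] + [54.5625 -109.1250; -109.1250 218.2500] = [57.5625 -109.1250; -109.1250 219.2500]
BᵀPA = [57.3750 -45.0000; -114.7500 90.0000]
K = S⁻¹·BᵀPA = [0.0805 -0.0632; -0.4833 0.3790]
A−BK = [0.5942 -0.6425; -1.4764 1.5894]
AᵀP(A−BK) = [1.2341 -1.2547; -1.2547 1.2929]
P' = Q + AᵀP(A−BK) = [10.4841 4.7453; 4.7453 5.2929]
tr(P') = 15.7770

15.7770


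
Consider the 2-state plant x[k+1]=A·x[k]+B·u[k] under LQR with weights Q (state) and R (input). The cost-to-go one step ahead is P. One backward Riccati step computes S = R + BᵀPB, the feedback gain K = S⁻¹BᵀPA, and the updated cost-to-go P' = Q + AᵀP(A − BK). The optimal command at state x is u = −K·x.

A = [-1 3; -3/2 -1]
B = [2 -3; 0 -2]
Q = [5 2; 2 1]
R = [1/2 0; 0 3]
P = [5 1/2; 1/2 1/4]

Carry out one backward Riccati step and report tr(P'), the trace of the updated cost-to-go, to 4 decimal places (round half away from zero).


BᵀP = [10.0000 1.0000; -16.0000 -2.0000]
S = R + BᵀPB = [1/2 0; 0 3] + [20.0000 -32.0000; -32.0000 52.0000] = [20.5000 -32.0000; -32.0000 55.0000]
BᵀPA = [-11.5000 29.0000; 19.0000 -46.0000]
K = S⁻¹·BᵀPA = [-0.2367 1.1884; 0.2077 -0.1449]
A−BK = [0.0966 0.1884; -1.0845 -1.2899]
AᵀP(A−BK) = [0.3934 0.0453; 0.0453 1.1196]
P' = Q + AᵀP(A−BK) = [5.3934 2.0453; 2.0453 2.1196]
tr(P') = 7.5130

7.5130


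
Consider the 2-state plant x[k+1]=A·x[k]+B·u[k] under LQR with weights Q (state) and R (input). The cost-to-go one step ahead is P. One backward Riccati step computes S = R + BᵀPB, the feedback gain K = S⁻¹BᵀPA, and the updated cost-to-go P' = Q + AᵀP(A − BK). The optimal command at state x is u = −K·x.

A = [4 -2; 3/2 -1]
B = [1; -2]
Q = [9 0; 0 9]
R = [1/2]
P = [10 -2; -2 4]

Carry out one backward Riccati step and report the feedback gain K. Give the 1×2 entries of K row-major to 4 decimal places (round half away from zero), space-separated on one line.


BᵀP = [14.0000 -10.0000]
S = R + BᵀPB = [1/2] + [34.0000] = [34.5000]
BᵀPA = [41.0000 -18.0000]
K = S⁻¹·BᵀPA = [1.1884 -0.5217]
A−BK = [2.8116 -1.4783; 3.8768 -2.0435]
AᵀP(A−BK) = [96.2754 -50.6087; -50.6087 26.6087]
P' = Q + AᵀP(A−BK) = [105.2754 -50.6087; -50.6087 35.6087]
tr(P') = 140.8841

1.1884 -0.5217


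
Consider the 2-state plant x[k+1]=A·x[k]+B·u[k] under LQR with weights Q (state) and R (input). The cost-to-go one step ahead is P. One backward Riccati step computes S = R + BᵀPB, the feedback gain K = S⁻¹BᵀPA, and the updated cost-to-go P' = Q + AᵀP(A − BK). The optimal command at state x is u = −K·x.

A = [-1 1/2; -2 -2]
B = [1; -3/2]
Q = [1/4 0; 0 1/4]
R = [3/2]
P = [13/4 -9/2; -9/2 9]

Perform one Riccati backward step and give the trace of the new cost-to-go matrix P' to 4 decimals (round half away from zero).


6.3417

BᵀP = [10.0000 -18.0000]
S = R + BᵀPB = [3/2] + [37.0000] = [38.5000]
BᵀPA = [26.0000 41.0000]
K = S⁻¹·BᵀPA = [0.6753 1.0649]
A−BK = [-1.6753 -0.5649; -0.9870 -0.4026]
AᵀP(A−BK) = [3.6916 2.1867; 2.1867 2.1502]
P' = Q + AᵀP(A−BK) = [3.9416 2.1867; 2.1867 2.4002]
tr(P') = 6.3417


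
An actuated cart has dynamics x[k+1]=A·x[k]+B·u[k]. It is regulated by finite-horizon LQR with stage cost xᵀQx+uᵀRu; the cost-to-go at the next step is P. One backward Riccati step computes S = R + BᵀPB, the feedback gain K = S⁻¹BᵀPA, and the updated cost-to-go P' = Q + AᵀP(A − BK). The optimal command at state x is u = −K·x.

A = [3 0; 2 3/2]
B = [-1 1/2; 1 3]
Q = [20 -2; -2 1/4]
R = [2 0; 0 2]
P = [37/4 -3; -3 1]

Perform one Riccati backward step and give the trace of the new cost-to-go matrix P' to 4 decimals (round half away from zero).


26.1319

BᵀP = [-12.2500 4.0000; -4.3750 1.5000]
S = R + BᵀPB = [2 0; 0 2] + [16.2500 5.8750; 5.8750 2.3125] = [18.2500 5.8750; 5.8750 4.3125]
BᵀPA = [-28.7500 6.0000; -10.1250 2.2500]
K = S⁻¹·BᵀPA = [-1.4597 0.2864; -0.3593 0.1315]
A−BK = [1.7199 0.2207; 4.5375 0.8190]
AᵀP(A−BK) = [5.6464 -0.9335; -0.9335 0.2355]
P' = Q + AᵀP(A−BK) = [25.6464 -2.9335; -2.9335 0.4855]
tr(P') = 26.1319


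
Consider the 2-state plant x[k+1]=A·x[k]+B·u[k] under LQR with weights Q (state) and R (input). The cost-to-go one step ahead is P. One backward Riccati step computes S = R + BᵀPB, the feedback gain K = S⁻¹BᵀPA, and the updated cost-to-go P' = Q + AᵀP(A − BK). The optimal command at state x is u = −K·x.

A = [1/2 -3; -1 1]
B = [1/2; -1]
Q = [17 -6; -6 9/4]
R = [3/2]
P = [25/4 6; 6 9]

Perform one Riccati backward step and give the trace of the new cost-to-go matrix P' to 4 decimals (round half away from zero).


48.4923

BᵀP = [-2.8750 -6.0000]
S = R + BᵀPB = [3/2] + [4.5625] = [6.0625]
BᵀPA = [4.5625 2.6250]
K = S⁻¹·BᵀPA = [0.7526 0.4330]
A−BK = [0.1237 -3.2165; -0.2474 1.4330]
AᵀP(A−BK) = [1.1289 0.6495; 0.6495 28.1134]
P' = Q + AᵀP(A−BK) = [18.1289 -5.3505; -5.3505 30.3634]
tr(P') = 48.4923


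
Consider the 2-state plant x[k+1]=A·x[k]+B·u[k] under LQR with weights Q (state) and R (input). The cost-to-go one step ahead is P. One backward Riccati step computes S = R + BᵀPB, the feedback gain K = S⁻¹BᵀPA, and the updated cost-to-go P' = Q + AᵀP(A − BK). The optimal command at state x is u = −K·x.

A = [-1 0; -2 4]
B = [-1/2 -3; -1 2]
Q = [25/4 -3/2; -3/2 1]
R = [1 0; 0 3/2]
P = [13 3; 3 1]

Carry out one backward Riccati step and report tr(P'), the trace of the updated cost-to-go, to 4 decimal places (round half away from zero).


12.9727

BᵀP = [-9.5000 -2.5000; -33.0000 -7.0000]
S = R + BᵀPB = [1 0; 0 3/2] + [7.2500 23.5000; 23.5000 85.0000] = [8.2500 23.5000; 23.5000 86.5000]
BᵀPA = [14.5000 -10.0000; 47.0000 -28.0000]
K = S⁻¹·BᵀPA = [0.9280 -1.2827; 0.2912 0.0248]
A−BK = [0.3377 -0.5670; -1.6545 2.6677]
AᵀP(A−BK) = [1.8559 -2.5655; -2.5655 3.8668]
P' = Q + AᵀP(A−BK) = [8.1059 -4.0655; -4.0655 4.8668]
tr(P') = 12.9727


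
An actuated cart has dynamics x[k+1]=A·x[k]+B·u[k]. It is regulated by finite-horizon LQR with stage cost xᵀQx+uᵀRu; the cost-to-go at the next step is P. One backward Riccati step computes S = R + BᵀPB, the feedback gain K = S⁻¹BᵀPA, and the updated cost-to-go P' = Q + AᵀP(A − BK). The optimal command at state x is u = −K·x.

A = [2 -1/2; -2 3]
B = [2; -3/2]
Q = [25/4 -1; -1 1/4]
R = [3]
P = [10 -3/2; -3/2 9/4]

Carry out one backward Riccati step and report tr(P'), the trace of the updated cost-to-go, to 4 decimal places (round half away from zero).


BᵀP = [22.2500 -6.3750]
S = R + BᵀPB = [3] + [54.0625] = [57.0625]
BᵀPA = [57.2500 -30.2500]
K = S⁻¹·BᵀPA = [1.0033 -0.5301]
A−BK = [-0.0066 0.5602; -0.4951 2.2048]
AᵀP(A−BK) = [3.5619 -3.6506; -3.6506 11.2139]
P' = Q + AᵀP(A−BK) = [9.8119 -4.6506; -4.6506 11.4639]
tr(P') = 21.2757

21.2757


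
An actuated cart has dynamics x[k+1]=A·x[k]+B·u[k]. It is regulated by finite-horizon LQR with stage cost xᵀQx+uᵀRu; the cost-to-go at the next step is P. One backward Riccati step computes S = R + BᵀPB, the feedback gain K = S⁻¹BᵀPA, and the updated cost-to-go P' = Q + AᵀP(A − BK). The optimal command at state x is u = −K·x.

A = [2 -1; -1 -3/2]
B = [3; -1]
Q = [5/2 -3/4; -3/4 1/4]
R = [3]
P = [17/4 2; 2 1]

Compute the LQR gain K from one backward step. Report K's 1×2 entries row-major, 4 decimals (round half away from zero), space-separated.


BᵀP = [10.7500 5.0000]
S = R + BᵀPB = [3] + [27.2500] = [30.2500]
BᵀPA = [16.5000 -18.2500]
K = S⁻¹·BᵀPA = [0.5455 -0.6033]
A−BK = [0.3636 0.8099; -0.4545 -2.1033]
AᵀP(A−BK) = [1.0000 -1.0455; -1.0455 1.4897]
P' = Q + AᵀP(A−BK) = [3.5000 -1.7955; -1.7955 1.7397]
tr(P') = 5.2397

0.5455 -0.6033


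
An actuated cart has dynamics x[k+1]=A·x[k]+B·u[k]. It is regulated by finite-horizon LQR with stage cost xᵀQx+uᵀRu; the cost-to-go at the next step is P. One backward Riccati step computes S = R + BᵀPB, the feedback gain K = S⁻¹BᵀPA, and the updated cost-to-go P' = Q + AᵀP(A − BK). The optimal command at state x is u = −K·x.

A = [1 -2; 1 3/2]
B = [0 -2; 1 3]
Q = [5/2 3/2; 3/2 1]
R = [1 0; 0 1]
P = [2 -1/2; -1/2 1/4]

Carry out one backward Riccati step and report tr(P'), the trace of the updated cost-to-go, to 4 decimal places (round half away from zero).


BᵀP = [-0.5000 0.2500; -5.5000 1.7500]
S = R + BᵀPB = [1 0; 0 1] + [0.2500 1.7500; 1.7500 16.2500] = [1.2500 1.7500; 1.7500 17.2500]
BᵀPA = [-0.2500 1.3750; -3.7500 13.6250]
K = S⁻¹·BᵀPA = [0.1216 -0.0068; -0.2297 0.7905]
A−BK = [0.5405 -0.4189; 1.5676 -0.8649]
AᵀP(A−BK) = [0.4189 -0.4122; -0.4122 0.8007]
P' = Q + AᵀP(A−BK) = [2.9189 1.0878; 1.0878 1.8007]
tr(P') = 4.7196

4.7196


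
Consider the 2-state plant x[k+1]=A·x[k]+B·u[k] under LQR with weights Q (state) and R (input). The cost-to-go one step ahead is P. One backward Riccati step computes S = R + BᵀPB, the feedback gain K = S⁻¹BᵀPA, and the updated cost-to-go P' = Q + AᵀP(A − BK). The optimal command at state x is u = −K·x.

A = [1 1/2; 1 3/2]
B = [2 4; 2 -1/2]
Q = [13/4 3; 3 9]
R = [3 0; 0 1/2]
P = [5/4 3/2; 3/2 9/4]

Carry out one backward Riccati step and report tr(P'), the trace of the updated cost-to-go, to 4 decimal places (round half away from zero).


BᵀP = [5.5000 7.5000; 4.2500 4.8750]
S = R + BᵀPB = [3 0; 0 1/2] + [26.0000 18.2500; 18.2500 14.5625] = [29.0000 18.2500; 18.2500 15.0625]
BᵀPA = [13.0000 14.0000; 9.1250 9.4375]
K = S⁻¹·BᵀPA = [0.2822 0.3724; 0.2639 0.1753]
A−BK = [-0.6199 -0.9461; 0.5675 0.8428]
AᵀP(A−BK) = [0.4233 0.5587; 0.5587 0.7564]
P' = Q + AᵀP(A−BK) = [3.6733 3.5587; 3.5587 9.7564]
tr(P') = 13.4298

13.4298


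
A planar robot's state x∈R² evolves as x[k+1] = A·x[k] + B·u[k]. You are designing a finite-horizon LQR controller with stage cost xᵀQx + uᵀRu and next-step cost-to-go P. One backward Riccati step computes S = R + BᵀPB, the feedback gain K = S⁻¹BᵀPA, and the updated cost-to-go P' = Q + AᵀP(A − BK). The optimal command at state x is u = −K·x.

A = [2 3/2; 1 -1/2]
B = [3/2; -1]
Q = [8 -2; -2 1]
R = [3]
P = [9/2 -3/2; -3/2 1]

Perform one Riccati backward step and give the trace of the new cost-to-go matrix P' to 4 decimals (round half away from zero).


14.6753

BᵀP = [8.2500 -3.2500]
S = R + BᵀPB = [3] + [15.6250] = [18.6250]
BᵀPA = [13.2500 14.0000]
K = S⁻¹·BᵀPA = [0.7114 0.7517]
A−BK = [0.9329 0.3725; 1.7114 0.2517]
AᵀP(A−BK) = [3.5738 2.2903; 2.2903 2.1015]
P' = Q + AᵀP(A−BK) = [11.5738 0.2903; 0.2903 3.1015]
tr(P') = 14.6753


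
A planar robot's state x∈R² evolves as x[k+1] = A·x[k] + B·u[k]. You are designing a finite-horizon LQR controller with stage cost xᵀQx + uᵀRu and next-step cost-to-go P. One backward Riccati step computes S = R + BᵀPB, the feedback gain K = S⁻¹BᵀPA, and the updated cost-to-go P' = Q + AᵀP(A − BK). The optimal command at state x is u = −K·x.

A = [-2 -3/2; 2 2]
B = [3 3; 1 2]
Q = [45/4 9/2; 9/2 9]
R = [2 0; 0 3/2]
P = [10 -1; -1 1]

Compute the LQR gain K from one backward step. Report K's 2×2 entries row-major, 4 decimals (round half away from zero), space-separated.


BᵀP = [29.0000 -2.0000; 28.0000 -1.0000]
S = R + BᵀPB = [2 0; 0 3/2] + [85.0000 83.0000; 83.0000 82.0000] = [87.0000 83.0000; 83.0000 83.5000]
BᵀPA = [-62.0000 -47.5000; -58.0000 -44.0000]
K = S⁻¹·BᵀPA = [-0.9667 -0.8369; 0.2663 0.3049]
A−BK = [0.1012 0.0959; 2.4341 2.2270]
AᵀP(A−BK) = [7.5100 6.7989; 6.7989 6.1648]
P' = Q + AᵀP(A−BK) = [18.7600 11.2989; 11.2989 15.1648]
tr(P') = 33.9248

-0.9667 -0.8369 0.2663 0.3049


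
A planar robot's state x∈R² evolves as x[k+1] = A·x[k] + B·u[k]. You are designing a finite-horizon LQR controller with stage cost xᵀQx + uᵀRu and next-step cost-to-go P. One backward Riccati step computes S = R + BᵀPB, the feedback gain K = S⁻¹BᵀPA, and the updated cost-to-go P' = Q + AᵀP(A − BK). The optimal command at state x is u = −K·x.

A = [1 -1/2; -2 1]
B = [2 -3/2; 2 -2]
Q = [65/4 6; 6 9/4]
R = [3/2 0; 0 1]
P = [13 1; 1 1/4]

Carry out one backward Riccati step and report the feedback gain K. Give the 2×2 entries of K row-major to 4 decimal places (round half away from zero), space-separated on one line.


BᵀP = [28.0000 2.5000; -21.5000 -2.0000]
S = R + BᵀPB = [3/2 0; 0 1] + [61.0000 -47.0000; -47.0000 36.2500] = [62.5000 -47.0000; -47.0000 37.2500]
BᵀPA = [23.0000 -11.5000; -17.5000 8.7500]
K = S⁻¹·BᵀPA = [0.2875 -0.1438; -0.1070 0.0535]
A−BK = [0.2644 -0.1322; -2.7891 1.3945]
AᵀP(A−BK) = [1.5142 -0.7571; -0.7571 0.3785]
P' = Q + AᵀP(A−BK) = [17.7642 5.2429; 5.2429 2.6285]
tr(P') = 20.3927

0.2875 -0.1438 -0.1070 0.0535


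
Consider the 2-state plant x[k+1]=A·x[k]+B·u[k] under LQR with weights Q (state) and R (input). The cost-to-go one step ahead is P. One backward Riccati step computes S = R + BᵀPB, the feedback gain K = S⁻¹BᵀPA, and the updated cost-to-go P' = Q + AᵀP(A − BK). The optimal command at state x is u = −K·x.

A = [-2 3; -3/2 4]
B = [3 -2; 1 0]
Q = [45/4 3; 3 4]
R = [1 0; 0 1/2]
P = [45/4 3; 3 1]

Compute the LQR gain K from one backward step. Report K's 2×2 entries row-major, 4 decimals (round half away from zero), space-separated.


BᵀP = [36.7500 10.0000; -22.5000 -6.0000]
S = R + BᵀPB = [1 0; 0 1/2] + [120.2500 -73.5000; -73.5000 45.0000] = [121.2500 -73.5000; -73.5000 45.5000]
BᵀPA = [-88.5000 150.2500; 54.0000 -91.5000]
K = S⁻¹·BᵀPA = [-0.5038 0.9695; 0.3730 -0.4449]
A−BK = [0.2574 -0.7983; -0.9962 3.0305]
AᵀP(A−BK) = [0.5226 -1.1761; -1.1761 2.8768]
P' = Q + AᵀP(A−BK) = [11.7726 1.8239; 1.8239 6.8768]
tr(P') = 18.6494

-0.5038 0.9695 0.3730 -0.4449


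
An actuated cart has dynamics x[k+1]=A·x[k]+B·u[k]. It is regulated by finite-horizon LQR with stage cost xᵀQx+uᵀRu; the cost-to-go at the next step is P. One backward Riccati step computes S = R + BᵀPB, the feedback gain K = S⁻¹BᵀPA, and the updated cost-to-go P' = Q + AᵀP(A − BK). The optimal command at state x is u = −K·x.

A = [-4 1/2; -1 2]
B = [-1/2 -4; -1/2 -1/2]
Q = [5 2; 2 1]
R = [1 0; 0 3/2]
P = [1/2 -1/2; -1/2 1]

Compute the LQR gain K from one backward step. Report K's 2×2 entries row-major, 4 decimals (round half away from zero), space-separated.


BᵀP = [0.0000 -0.2500; -1.7500 1.5000]
S = R + BᵀPB = [1 0; 0 3/2] + [0.1250 0.1250; 0.1250 6.2500] = [1.1250 0.1250; 0.1250 7.7500]
BᵀPA = [0.2500 -0.5000; 5.5000 2.1250]
K = S⁻¹·BᵀPA = [0.1436 -0.4758; 0.7074 0.2819]
A−BK = [-1.0987 1.3896; -0.5745 1.9031]
AᵀP(A−BK) = [1.0736 -0.1813; -0.1813 2.2882]
P' = Q + AᵀP(A−BK) = [6.0736 1.8187; 1.8187 3.2882]
tr(P') = 9.3618

0.1436 -0.4758 0.7074 0.2819


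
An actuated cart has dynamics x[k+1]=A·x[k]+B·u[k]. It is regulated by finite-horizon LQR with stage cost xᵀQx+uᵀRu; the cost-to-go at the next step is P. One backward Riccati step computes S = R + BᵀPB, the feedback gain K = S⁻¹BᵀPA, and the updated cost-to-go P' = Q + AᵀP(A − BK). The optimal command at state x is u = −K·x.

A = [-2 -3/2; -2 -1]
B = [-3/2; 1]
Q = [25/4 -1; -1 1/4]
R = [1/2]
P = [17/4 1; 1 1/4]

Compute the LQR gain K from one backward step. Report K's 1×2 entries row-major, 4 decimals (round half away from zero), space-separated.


BᵀP = [-5.3750 -1.2500]
S = R + BᵀPB = [1/2] + [6.8125] = [7.3125]
BᵀPA = [13.2500 9.3125]
K = S⁻¹·BᵀPA = [1.8120 1.2735]
A−BK = [0.7179 0.4103; -3.8120 -2.2735]
AᵀP(A−BK) = [1.9915 1.3761; 1.3761 0.9530]
P' = Q + AᵀP(A−BK) = [8.2415 0.3761; 0.3761 1.2030]
tr(P') = 9.4444

1.8120 1.2735
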